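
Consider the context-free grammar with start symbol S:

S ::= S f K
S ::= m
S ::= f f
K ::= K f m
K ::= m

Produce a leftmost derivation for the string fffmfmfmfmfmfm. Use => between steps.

S => SfK   [S ::= S f K]
SfK => SfKfK   [S ::= S f K]
SfKfK => SfKfKfK   [S ::= S f K]
SfKfKfK => SfKfKfKfK   [S ::= S f K]
SfKfKfKfK => SfKfKfKfKfK   [S ::= S f K]
SfKfKfKfKfK => fffKfKfKfKfK   [S ::= f f]
fffKfKfKfKfK => fffKfmfKfKfKfK   [K ::= K f m]
fffKfmfKfKfKfK => fffmfmfKfKfKfK   [K ::= m]
fffmfmfKfKfKfK => fffmfmfmfKfKfK   [K ::= m]
fffmfmfmfKfKfK => fffmfmfmfmfKfK   [K ::= m]
fffmfmfmfmfKfK => fffmfmfmfmfmfK   [K ::= m]
fffmfmfmfmfmfK => fffmfmfmfmfmfm   [K ::= m]

S => SfK => SfKfK => SfKfKfK => SfKfKfKfK => SfKfKfKfKfK => fffKfKfKfKfK => fffKfmfKfKfKfK => fffmfmfKfKfKfK => fffmfmfmfKfKfK => fffmfmfmfmfKfK => fffmfmfmfmfmfK => fffmfmfmfmfmfm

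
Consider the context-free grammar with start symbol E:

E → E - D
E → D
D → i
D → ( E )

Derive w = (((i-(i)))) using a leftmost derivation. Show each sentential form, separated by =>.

E => D   [E → D]
D => (E)   [D → ( E )]
(E) => (D)   [E → D]
(D) => ((E))   [D → ( E )]
((E)) => ((D))   [E → D]
((D)) => (((E)))   [D → ( E )]
(((E))) => (((E-D)))   [E → E - D]
(((E-D))) => (((D-D)))   [E → D]
(((D-D))) => (((i-D)))   [D → i]
(((i-D))) => (((i-(E))))   [D → ( E )]
(((i-(E)))) => (((i-(D))))   [E → D]
(((i-(D)))) => (((i-(i))))   [D → i]

E=>D=>(E)=>(D)=>((E))=>((D))=>(((E)))=>(((E-D)))=>(((D-D)))=>(((i-D)))=>(((i-(E))))=>(((i-(D))))=>(((i-(i))))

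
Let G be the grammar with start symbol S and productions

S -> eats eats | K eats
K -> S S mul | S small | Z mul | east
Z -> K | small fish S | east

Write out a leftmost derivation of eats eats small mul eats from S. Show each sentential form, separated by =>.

S => K eats => Z mul eats => K mul eats => S small mul eats => eats eats small mul eats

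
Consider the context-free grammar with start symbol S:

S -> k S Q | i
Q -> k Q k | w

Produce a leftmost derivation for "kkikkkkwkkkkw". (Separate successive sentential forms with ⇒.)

S⇒kSQ⇒kkSQQ⇒kkiQQ⇒kkikQkQ⇒kkikkQkkQ⇒kkikkkQkkkQ⇒kkikkkkQkkkkQ⇒kkikkkkwkkkkQ⇒kkikkkkwkkkkw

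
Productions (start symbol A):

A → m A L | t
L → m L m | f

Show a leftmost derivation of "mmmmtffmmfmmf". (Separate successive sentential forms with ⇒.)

A ⇒ mAL ⇒ mmALL ⇒ mmmALLL ⇒ mmmmALLLL ⇒ mmmmtLLLL ⇒ mmmmtfLLL ⇒ mmmmtffLL ⇒ mmmmtffmLmL ⇒ mmmmtffmmLmmL ⇒ mmmmtffmmfmmL ⇒ mmmmtffmmfmmf

A ⇒ mAL   [A → m A L]
mAL ⇒ mmALL   [A → m A L]
mmALL ⇒ mmmALLL   [A → m A L]
mmmALLL ⇒ mmmmALLLL   [A → m A L]
mmmmALLLL ⇒ mmmmtLLLL   [A → t]
mmmmtLLLL ⇒ mmmmtfLLL   [L → f]
mmmmtfLLL ⇒ mmmmtffLL   [L → f]
mmmmtffLL ⇒ mmmmtffmLmL   [L → m L m]
mmmmtffmLmL ⇒ mmmmtffmmLmmL   [L → m L m]
mmmmtffmmLmmL ⇒ mmmmtffmmfmmL   [L → f]
mmmmtffmmfmmL ⇒ mmmmtffmmfmmf   [L → f]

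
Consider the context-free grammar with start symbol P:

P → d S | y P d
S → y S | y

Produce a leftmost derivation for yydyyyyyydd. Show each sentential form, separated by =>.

P=>yPd=>yyPdd=>yydSdd=>yydySdd=>yydyySdd=>yydyyySdd=>yydyyyySdd=>yydyyyyySdd=>yydyyyyyydd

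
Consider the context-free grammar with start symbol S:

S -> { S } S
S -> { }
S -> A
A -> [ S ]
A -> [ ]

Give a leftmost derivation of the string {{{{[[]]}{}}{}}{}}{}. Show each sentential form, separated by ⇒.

S ⇒ {S}S   [S -> { S } S]
{S}S ⇒ {{S}S}S   [S -> { S } S]
{{S}S}S ⇒ {{{S}S}S}S   [S -> { S } S]
{{{S}S}S}S ⇒ {{{{S}S}S}S}S   [S -> { S } S]
{{{{S}S}S}S}S ⇒ {{{{A}S}S}S}S   [S -> A]
{{{{A}S}S}S}S ⇒ {{{{[S]}S}S}S}S   [A -> [ S ]]
{{{{[S]}S}S}S}S ⇒ {{{{[A]}S}S}S}S   [S -> A]
{{{{[A]}S}S}S}S ⇒ {{{{[[]]}S}S}S}S   [A -> [ ]]
{{{{[[]]}S}S}S}S ⇒ {{{{[[]]}{}}S}S}S   [S -> { }]
{{{{[[]]}{}}S}S}S ⇒ {{{{[[]]}{}}{}}S}S   [S -> { }]
{{{{[[]]}{}}{}}S}S ⇒ {{{{[[]]}{}}{}}{}}S   [S -> { }]
{{{{[[]]}{}}{}}{}}S ⇒ {{{{[[]]}{}}{}}{}}{}   [S -> { }]

S ⇒ {S}S ⇒ {{S}S}S ⇒ {{{S}S}S}S ⇒ {{{{S}S}S}S}S ⇒ {{{{A}S}S}S}S ⇒ {{{{[S]}S}S}S}S ⇒ {{{{[A]}S}S}S}S ⇒ {{{{[[]]}S}S}S}S ⇒ {{{{[[]]}{}}S}S}S ⇒ {{{{[[]]}{}}{}}S}S ⇒ {{{{[[]]}{}}{}}{}}S ⇒ {{{{[[]]}{}}{}}{}}{}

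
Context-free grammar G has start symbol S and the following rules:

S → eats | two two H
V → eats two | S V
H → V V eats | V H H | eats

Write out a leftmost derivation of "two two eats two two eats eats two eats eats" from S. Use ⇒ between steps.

S ⇒ two two H   [S → two two H]
two two H ⇒ two two V H H   [H → V H H]
two two V H H ⇒ two two S V H H   [V → S V]
two two S V H H ⇒ two two eats V H H   [S → eats]
two two eats V H H ⇒ two two eats S V H H   [V → S V]
two two eats S V H H ⇒ two two eats two two H V H H   [S → two two H]
two two eats two two H V H H ⇒ two two eats two two eats V H H   [H → eats]
two two eats two two eats V H H ⇒ two two eats two two eats eats two H H   [V → eats two]
two two eats two two eats eats two H H ⇒ two two eats two two eats eats two eats H   [H → eats]
two two eats two two eats eats two eats H ⇒ two two eats two two eats eats two eats eats   [H → eats]

S ⇒ two two H ⇒ two two V H H ⇒ two two S V H H ⇒ two two eats V H H ⇒ two two eats S V H H ⇒ two two eats two two H V H H ⇒ two two eats two two eats V H H ⇒ two two eats two two eats eats two H H ⇒ two two eats two two eats eats two eats H ⇒ two two eats two two eats eats two eats eats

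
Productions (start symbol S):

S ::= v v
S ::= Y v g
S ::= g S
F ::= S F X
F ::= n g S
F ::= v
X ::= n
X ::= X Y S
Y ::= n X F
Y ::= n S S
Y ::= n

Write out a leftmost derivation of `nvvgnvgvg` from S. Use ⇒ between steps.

S ⇒ Yvg ⇒ nSSvg ⇒ nvvSvg ⇒ nvvgSvg ⇒ nvvgYvgvg ⇒ nvvgnvgvg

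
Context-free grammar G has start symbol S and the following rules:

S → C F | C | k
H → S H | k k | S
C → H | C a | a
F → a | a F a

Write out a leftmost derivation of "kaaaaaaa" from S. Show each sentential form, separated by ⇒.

S ⇒ CF   [S → C F]
CF ⇒ HF   [C → H]
HF ⇒ SF   [H → S]
SF ⇒ CFF   [S → C F]
CFF ⇒ CaFF   [C → C a]
CaFF ⇒ HaFF   [C → H]
HaFF ⇒ SaFF   [H → S]
SaFF ⇒ kaFF   [S → k]
kaFF ⇒ kaaF   [F → a]
kaaF ⇒ kaaaFa   [F → a F a]
kaaaFa ⇒ kaaaaFaa   [F → a F a]
kaaaaFaa ⇒ kaaaaaaa   [F → a]

S⇒CF⇒HF⇒SF⇒CFF⇒CaFF⇒HaFF⇒SaFF⇒kaFF⇒kaaF⇒kaaaFa⇒kaaaaFaa⇒kaaaaaaa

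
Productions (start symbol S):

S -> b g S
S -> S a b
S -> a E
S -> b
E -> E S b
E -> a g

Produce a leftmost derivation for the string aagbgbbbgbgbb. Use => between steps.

S=>aE=>aESb=>aESbSb=>aagSbSb=>aagbgSbSb=>aagbgbbSb=>aagbgbbbgSb=>aagbgbbbgbgSb=>aagbgbbbgbgbb

S => aE   [S -> a E]
aE => aESb   [E -> E S b]
aESb => aESbSb   [E -> E S b]
aESbSb => aagSbSb   [E -> a g]
aagSbSb => aagbgSbSb   [S -> b g S]
aagbgSbSb => aagbgbbSb   [S -> b]
aagbgbbSb => aagbgbbbgSb   [S -> b g S]
aagbgbbbgSb => aagbgbbbgbgSb   [S -> b g S]
aagbgbbbgbgSb => aagbgbbbgbgbb   [S -> b]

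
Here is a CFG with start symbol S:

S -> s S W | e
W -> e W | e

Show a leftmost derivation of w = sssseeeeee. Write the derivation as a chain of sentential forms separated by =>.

S=>sSW=>ssSWW=>sssSWWW=>ssssSWWWW=>sssseWWWW=>sssseeWWWW=>sssseeeWWW=>sssseeeeWW=>sssseeeeeW=>sssseeeeee

S => sSW   [S -> s S W]
sSW => ssSWW   [S -> s S W]
ssSWW => sssSWWW   [S -> s S W]
sssSWWW => ssssSWWWW   [S -> s S W]
ssssSWWWW => sssseWWWW   [S -> e]
sssseWWWW => sssseeWWWW   [W -> e W]
sssseeWWWW => sssseeeWWW   [W -> e]
sssseeeWWW => sssseeeeWW   [W -> e]
sssseeeeWW => sssseeeeeW   [W -> e]
sssseeeeeW => sssseeeeee   [W -> e]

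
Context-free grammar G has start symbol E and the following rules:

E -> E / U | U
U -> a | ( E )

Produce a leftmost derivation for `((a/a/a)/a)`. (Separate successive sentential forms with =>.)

E => U => (E) => (E/U) => (U/U) => ((E)/U) => ((E/U)/U) => ((E/U/U)/U) => ((U/U/U)/U) => ((a/U/U)/U) => ((a/a/U)/U) => ((a/a/a)/U) => ((a/a/a)/a)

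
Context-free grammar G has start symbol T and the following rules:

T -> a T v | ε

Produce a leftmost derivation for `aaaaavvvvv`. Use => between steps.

T => aTv => aaTvv => aaaTvvv => aaaaTvvvv => aaaaaTvvvvv => aaaaavvvvv

T => aTv   [T -> a T v]
aTv => aaTvv   [T -> a T v]
aaTvv => aaaTvvv   [T -> a T v]
aaaTvvv => aaaaTvvvv   [T -> a T v]
aaaaTvvvv => aaaaaTvvvvv   [T -> a T v]
aaaaaTvvvvv => aaaaavvvvv   [T -> ε]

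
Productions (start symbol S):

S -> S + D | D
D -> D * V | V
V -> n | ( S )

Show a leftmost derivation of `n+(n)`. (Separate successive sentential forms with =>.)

S => S+D => D+D => V+D => n+D => n+V => n+(S) => n+(D) => n+(V) => n+(n)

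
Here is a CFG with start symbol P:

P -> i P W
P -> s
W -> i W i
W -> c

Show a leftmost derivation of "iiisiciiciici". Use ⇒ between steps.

P ⇒ iPW ⇒ iiPWW ⇒ iiiPWWW ⇒ iiisWWW ⇒ iiisiWiWW ⇒ iiisiciWW ⇒ iiisiciiWiW ⇒ iiisiciiciW ⇒ iiisiciiciiWi ⇒ iiisiciiciici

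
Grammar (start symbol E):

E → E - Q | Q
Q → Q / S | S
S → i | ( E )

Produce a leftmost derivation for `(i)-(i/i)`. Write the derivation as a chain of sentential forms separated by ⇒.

E ⇒ E-Q   [E → E - Q]
E-Q ⇒ Q-Q   [E → Q]
Q-Q ⇒ S-Q   [Q → S]
S-Q ⇒ (E)-Q   [S → ( E )]
(E)-Q ⇒ (Q)-Q   [E → Q]
(Q)-Q ⇒ (S)-Q   [Q → S]
(S)-Q ⇒ (i)-Q   [S → i]
(i)-Q ⇒ (i)-S   [Q → S]
(i)-S ⇒ (i)-(E)   [S → ( E )]
(i)-(E) ⇒ (i)-(Q)   [E → Q]
(i)-(Q) ⇒ (i)-(Q/S)   [Q → Q / S]
(i)-(Q/S) ⇒ (i)-(S/S)   [Q → S]
(i)-(S/S) ⇒ (i)-(i/S)   [S → i]
(i)-(i/S) ⇒ (i)-(i/i)   [S → i]

E ⇒ E-Q ⇒ Q-Q ⇒ S-Q ⇒ (E)-Q ⇒ (Q)-Q ⇒ (S)-Q ⇒ (i)-Q ⇒ (i)-S ⇒ (i)-(E) ⇒ (i)-(Q) ⇒ (i)-(Q/S) ⇒ (i)-(S/S) ⇒ (i)-(i/S) ⇒ (i)-(i/i)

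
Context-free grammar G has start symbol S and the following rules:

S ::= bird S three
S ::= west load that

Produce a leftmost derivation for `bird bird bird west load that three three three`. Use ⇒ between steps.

S ⇒ bird S three ⇒ bird bird S three three ⇒ bird bird bird S three three three ⇒ bird bird bird west load that three three three

S ⇒ bird S three   [S ::= bird S three]
bird S three ⇒ bird bird S three three   [S ::= bird S three]
bird bird S three three ⇒ bird bird bird S three three three   [S ::= bird S three]
bird bird bird S three three three ⇒ bird bird bird west load that three three three   [S ::= west load that]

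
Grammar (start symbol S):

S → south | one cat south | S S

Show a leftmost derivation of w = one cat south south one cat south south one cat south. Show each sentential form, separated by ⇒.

S ⇒ S S ⇒ one cat south S ⇒ one cat south S S ⇒ one cat south south S ⇒ one cat south south S S ⇒ one cat south south S S S ⇒ one cat south south one cat south S S ⇒ one cat south south one cat south south S ⇒ one cat south south one cat south south one cat south

S ⇒ S S   [S → S S]
S S ⇒ one cat south S   [S → one cat south]
one cat south S ⇒ one cat south S S   [S → S S]
one cat south S S ⇒ one cat south south S   [S → south]
one cat south south S ⇒ one cat south south S S   [S → S S]
one cat south south S S ⇒ one cat south south S S S   [S → S S]
one cat south south S S S ⇒ one cat south south one cat south S S   [S → one cat south]
one cat south south one cat south S S ⇒ one cat south south one cat south south S   [S → south]
one cat south south one cat south south S ⇒ one cat south south one cat south south one cat south   [S → one cat south]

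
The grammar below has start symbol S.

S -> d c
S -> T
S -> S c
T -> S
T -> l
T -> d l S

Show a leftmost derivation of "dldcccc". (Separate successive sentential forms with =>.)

S=>T=>dlS=>dlSc=>dlScc=>dlSccc=>dldcccc

S => T   [S -> T]
T => dlS   [T -> d l S]
dlS => dlSc   [S -> S c]
dlSc => dlScc   [S -> S c]
dlScc => dlSccc   [S -> S c]
dlSccc => dldcccc   [S -> d c]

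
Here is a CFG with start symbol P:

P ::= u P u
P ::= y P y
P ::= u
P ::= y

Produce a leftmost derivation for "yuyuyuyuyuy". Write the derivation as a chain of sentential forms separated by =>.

P=>yPy=>yuPuy=>yuyPyuy=>yuyuPuyuy=>yuyuyPyuyuy=>yuyuyuyuyuy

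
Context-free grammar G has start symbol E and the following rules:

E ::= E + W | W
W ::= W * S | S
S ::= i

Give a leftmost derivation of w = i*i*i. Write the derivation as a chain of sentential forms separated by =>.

E=>W=>W*S=>W*S*S=>S*S*S=>i*S*S=>i*i*S=>i*i*i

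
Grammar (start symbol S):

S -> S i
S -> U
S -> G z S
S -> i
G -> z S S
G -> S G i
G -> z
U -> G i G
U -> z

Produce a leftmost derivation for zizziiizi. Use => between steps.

S => GzS   [S -> G z S]
GzS => SGizS   [G -> S G i]
SGizS => UGizS   [S -> U]
UGizS => GiGGizS   [U -> G i G]
GiGGizS => ziGGizS   [G -> z]
ziGGizS => zizGizS   [G -> z]
zizGizS => zizzSSizS   [G -> z S S]
zizzSSizS => zizziSizS   [S -> i]
zizziSizS => zizziiizS   [S -> i]
zizziiizS => zizziiizi   [S -> i]

S=>GzS=>SGizS=>UGizS=>GiGGizS=>ziGGizS=>zizGizS=>zizzSSizS=>zizziSizS=>zizziiizS=>zizziiizi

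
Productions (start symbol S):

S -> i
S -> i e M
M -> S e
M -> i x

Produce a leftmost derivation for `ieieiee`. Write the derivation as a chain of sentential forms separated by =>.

S=>ieM=>ieSe=>ieieMe=>ieieSee=>ieieiee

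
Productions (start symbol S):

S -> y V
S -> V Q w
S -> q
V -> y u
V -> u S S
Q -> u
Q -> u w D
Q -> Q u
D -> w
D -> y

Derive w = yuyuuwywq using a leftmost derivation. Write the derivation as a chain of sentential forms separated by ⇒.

S ⇒ yV ⇒ yuSS ⇒ yuVQwS ⇒ yuyuQwS ⇒ yuyuuwDwS ⇒ yuyuuwywS ⇒ yuyuuwywq

S ⇒ yV   [S -> y V]
yV ⇒ yuSS   [V -> u S S]
yuSS ⇒ yuVQwS   [S -> V Q w]
yuVQwS ⇒ yuyuQwS   [V -> y u]
yuyuQwS ⇒ yuyuuwDwS   [Q -> u w D]
yuyuuwDwS ⇒ yuyuuwywS   [D -> y]
yuyuuwywS ⇒ yuyuuwywq   [S -> q]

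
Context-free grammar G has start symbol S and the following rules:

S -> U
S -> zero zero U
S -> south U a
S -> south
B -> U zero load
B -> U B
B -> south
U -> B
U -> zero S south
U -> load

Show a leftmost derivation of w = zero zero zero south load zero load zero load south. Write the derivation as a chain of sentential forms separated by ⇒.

S ⇒ U ⇒ zero S south ⇒ zero zero zero U south ⇒ zero zero zero B south ⇒ zero zero zero U B south ⇒ zero zero zero B B south ⇒ zero zero zero south B south ⇒ zero zero zero south U zero load south ⇒ zero zero zero south B zero load south ⇒ zero zero zero south U zero load zero load south ⇒ zero zero zero south load zero load zero load south

S ⇒ U   [S -> U]
U ⇒ zero S south   [U -> zero S south]
zero S south ⇒ zero zero zero U south   [S -> zero zero U]
zero zero zero U south ⇒ zero zero zero B south   [U -> B]
zero zero zero B south ⇒ zero zero zero U B south   [B -> U B]
zero zero zero U B south ⇒ zero zero zero B B south   [U -> B]
zero zero zero B B south ⇒ zero zero zero south B south   [B -> south]
zero zero zero south B south ⇒ zero zero zero south U zero load south   [B -> U zero load]
zero zero zero south U zero load south ⇒ zero zero zero south B zero load south   [U -> B]
zero zero zero south B zero load south ⇒ zero zero zero south U zero load zero load south   [B -> U zero load]
zero zero zero south U zero load zero load south ⇒ zero zero zero south load zero load zero load south   [U -> load]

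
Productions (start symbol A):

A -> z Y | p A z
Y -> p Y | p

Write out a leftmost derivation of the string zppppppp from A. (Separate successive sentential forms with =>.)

A => zY => zpY => zppY => zpppY => zppppY => zpppppY => zppppppY => zppppppp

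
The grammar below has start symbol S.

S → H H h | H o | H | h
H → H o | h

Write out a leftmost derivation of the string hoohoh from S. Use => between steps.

S => HHh => HoHh => HooHh => hooHh => hooHoh => hoohoh

S => HHh   [S → H H h]
HHh => HoHh   [H → H o]
HoHh => HooHh   [H → H o]
HooHh => hooHh   [H → h]
hooHh => hooHoh   [H → H o]
hooHoh => hoohoh   [H → h]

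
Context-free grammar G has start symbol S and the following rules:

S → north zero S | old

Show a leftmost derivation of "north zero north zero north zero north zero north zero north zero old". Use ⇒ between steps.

S ⇒ north zero S ⇒ north zero north zero S ⇒ north zero north zero north zero S ⇒ north zero north zero north zero north zero S ⇒ north zero north zero north zero north zero north zero S ⇒ north zero north zero north zero north zero north zero north zero S ⇒ north zero north zero north zero north zero north zero north zero old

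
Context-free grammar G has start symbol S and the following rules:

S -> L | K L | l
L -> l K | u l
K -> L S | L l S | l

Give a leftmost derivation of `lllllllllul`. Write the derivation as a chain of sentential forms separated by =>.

S => KL   [S -> K L]
KL => lL   [K -> l]
lL => llK   [L -> l K]
llK => llLlS   [K -> L l S]
llLlS => lllKlS   [L -> l K]
lllKlS => lllLlSlS   [K -> L l S]
lllLlSlS => llllKlSlS   [L -> l K]
llllKlSlS => llllllSlS   [K -> l]
llllllSlS => llllllllS   [S -> l]
llllllllS => llllllllKL   [S -> K L]
llllllllKL => lllllllllL   [K -> l]
lllllllllL => lllllllllul   [L -> u l]

S=>KL=>lL=>llK=>llLlS=>lllKlS=>lllLlSlS=>llllKlSlS=>llllllSlS=>llllllllS=>llllllllKL=>lllllllllL=>lllllllllul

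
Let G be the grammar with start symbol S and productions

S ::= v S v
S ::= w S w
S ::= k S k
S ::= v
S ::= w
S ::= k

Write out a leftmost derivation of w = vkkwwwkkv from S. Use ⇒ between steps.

S ⇒ vSv   [S ::= v S v]
vSv ⇒ vkSkv   [S ::= k S k]
vkSkv ⇒ vkkSkkv   [S ::= k S k]
vkkSkkv ⇒ vkkwSwkkv   [S ::= w S w]
vkkwSwkkv ⇒ vkkwwwkkv   [S ::= w]

S ⇒ vSv ⇒ vkSkv ⇒ vkkSkkv ⇒ vkkwSwkkv ⇒ vkkwwwkkv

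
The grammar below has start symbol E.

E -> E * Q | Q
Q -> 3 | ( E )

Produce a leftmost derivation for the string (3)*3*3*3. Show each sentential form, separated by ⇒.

E ⇒ E*Q ⇒ E*Q*Q ⇒ E*Q*Q*Q ⇒ Q*Q*Q*Q ⇒ (E)*Q*Q*Q ⇒ (Q)*Q*Q*Q ⇒ (3)*Q*Q*Q ⇒ (3)*3*Q*Q ⇒ (3)*3*3*Q ⇒ (3)*3*3*3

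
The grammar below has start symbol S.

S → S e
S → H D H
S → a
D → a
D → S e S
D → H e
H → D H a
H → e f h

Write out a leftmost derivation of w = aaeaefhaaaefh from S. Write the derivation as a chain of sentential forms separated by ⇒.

S ⇒ HDH ⇒ DHaDH ⇒ aHaDH ⇒ aDHaaDH ⇒ aSeSHaaDH ⇒ aaeSHaaDH ⇒ aaeaHaaDH ⇒ aaeaefhaaDH ⇒ aaeaefhaaaH ⇒ aaeaefhaaaefh

S ⇒ HDH   [S → H D H]
HDH ⇒ DHaDH   [H → D H a]
DHaDH ⇒ aHaDH   [D → a]
aHaDH ⇒ aDHaaDH   [H → D H a]
aDHaaDH ⇒ aSeSHaaDH   [D → S e S]
aSeSHaaDH ⇒ aaeSHaaDH   [S → a]
aaeSHaaDH ⇒ aaeaHaaDH   [S → a]
aaeaHaaDH ⇒ aaeaefhaaDH   [H → e f h]
aaeaefhaaDH ⇒ aaeaefhaaaH   [D → a]
aaeaefhaaaH ⇒ aaeaefhaaaefh   [H → e f h]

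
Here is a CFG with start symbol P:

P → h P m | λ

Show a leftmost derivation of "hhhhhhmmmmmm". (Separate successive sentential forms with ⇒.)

P⇒hPm⇒hhPmm⇒hhhPmmm⇒hhhhPmmmm⇒hhhhhPmmmmm⇒hhhhhhPmmmmmm⇒hhhhhhmmmmmm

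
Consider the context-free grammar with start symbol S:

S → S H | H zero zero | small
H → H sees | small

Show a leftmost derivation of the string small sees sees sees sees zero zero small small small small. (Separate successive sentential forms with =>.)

S => S H => S H H => S H H H => S H H H H => H zero zero H H H H => H sees zero zero H H H H => H sees sees zero zero H H H H => H sees sees sees zero zero H H H H => H sees sees sees sees zero zero H H H H => small sees sees sees sees zero zero H H H H => small sees sees sees sees zero zero small H H H => small sees sees sees sees zero zero small small H H => small sees sees sees sees zero zero small small small H => small sees sees sees sees zero zero small small small small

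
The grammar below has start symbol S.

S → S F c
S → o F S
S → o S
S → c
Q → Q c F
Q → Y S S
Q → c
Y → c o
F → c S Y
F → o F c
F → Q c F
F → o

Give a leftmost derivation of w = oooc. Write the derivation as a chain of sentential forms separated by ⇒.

S ⇒ oS ⇒ ooFS ⇒ oooS ⇒ oooc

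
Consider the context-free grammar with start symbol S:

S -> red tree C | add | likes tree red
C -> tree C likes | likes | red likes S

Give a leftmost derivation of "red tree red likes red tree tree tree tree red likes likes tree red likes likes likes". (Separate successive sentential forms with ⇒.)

S ⇒ red tree C   [S -> red tree C]
red tree C ⇒ red tree red likes S   [C -> red likes S]
red tree red likes S ⇒ red tree red likes red tree C   [S -> red tree C]
red tree red likes red tree C ⇒ red tree red likes red tree tree C likes   [C -> tree C likes]
red tree red likes red tree tree C likes ⇒ red tree red likes red tree tree tree C likes likes   [C -> tree C likes]
red tree red likes red tree tree tree C likes likes ⇒ red tree red likes red tree tree tree tree C likes likes likes   [C -> tree C likes]
red tree red likes red tree tree tree tree C likes likes likes ⇒ red tree red likes red tree tree tree tree red likes S likes likes likes   [C -> red likes S]
red tree red likes red tree tree tree tree red likes S likes likes likes ⇒ red tree red likes red tree tree tree tree red likes likes tree red likes likes likes   [S -> likes tree red]

S ⇒ red tree C ⇒ red tree red likes S ⇒ red tree red likes red tree C ⇒ red tree red likes red tree tree C likes ⇒ red tree red likes red tree tree tree C likes likes ⇒ red tree red likes red tree tree tree tree C likes likes likes ⇒ red tree red likes red tree tree tree tree red likes S likes likes likes ⇒ red tree red likes red tree tree tree tree red likes likes tree red likes likes likes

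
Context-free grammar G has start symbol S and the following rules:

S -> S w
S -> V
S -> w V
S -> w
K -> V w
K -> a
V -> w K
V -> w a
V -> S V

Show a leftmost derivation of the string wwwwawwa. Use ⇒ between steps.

S ⇒ V ⇒ SV ⇒ SwV ⇒ wVwV ⇒ wSVwV ⇒ wSwVwV ⇒ wwwVwV ⇒ wwwwawV ⇒ wwwwawwa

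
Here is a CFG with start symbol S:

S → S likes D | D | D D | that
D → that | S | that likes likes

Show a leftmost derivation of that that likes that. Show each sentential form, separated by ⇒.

S ⇒ S likes D ⇒ D D likes D ⇒ that D likes D ⇒ that that likes D ⇒ that that likes that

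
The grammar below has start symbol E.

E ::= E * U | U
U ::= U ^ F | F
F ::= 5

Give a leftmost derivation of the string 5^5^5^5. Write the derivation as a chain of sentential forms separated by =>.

E => U   [E ::= U]
U => U^F   [U ::= U ^ F]
U^F => U^F^F   [U ::= U ^ F]
U^F^F => U^F^F^F   [U ::= U ^ F]
U^F^F^F => F^F^F^F   [U ::= F]
F^F^F^F => 5^F^F^F   [F ::= 5]
5^F^F^F => 5^5^F^F   [F ::= 5]
5^5^F^F => 5^5^5^F   [F ::= 5]
5^5^5^F => 5^5^5^5   [F ::= 5]

E=>U=>U^F=>U^F^F=>U^F^F^F=>F^F^F^F=>5^F^F^F=>5^5^F^F=>5^5^5^F=>5^5^5^5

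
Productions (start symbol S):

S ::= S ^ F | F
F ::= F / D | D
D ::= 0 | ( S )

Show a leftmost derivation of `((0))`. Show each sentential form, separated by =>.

S => F   [S ::= F]
F => D   [F ::= D]
D => (S)   [D ::= ( S )]
(S) => (F)   [S ::= F]
(F) => (D)   [F ::= D]
(D) => ((S))   [D ::= ( S )]
((S)) => ((F))   [S ::= F]
((F)) => ((D))   [F ::= D]
((D)) => ((0))   [D ::= 0]

S => F => D => (S) => (F) => (D) => ((S)) => ((F)) => ((D)) => ((0))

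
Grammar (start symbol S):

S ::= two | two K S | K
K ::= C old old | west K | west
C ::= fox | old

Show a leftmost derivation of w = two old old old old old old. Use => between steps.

S => two K S   [S ::= two K S]
two K S => two C old old S   [K ::= C old old]
two C old old S => two old old old S   [C ::= old]
two old old old S => two old old old K   [S ::= K]
two old old old K => two old old old C old old   [K ::= C old old]
two old old old C old old => two old old old old old old   [C ::= old]

S => two K S => two C old old S => two old old old S => two old old old K => two old old old C old old => two old old old old old old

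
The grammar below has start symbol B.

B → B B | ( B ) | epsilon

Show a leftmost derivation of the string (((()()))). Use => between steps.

B=>(B)=>(BB)=>(BBB)=>((B)BB)=>(((B))BB)=>(((BB))BB)=>((((B)B))BB)=>(((()B))BB)=>(((()(B)))BB)=>(((()()))BB)=>(((()()))B)=>(((()())))

B => (B)   [B → ( B )]
(B) => (BB)   [B → B B]
(BB) => (BBB)   [B → B B]
(BBB) => ((B)BB)   [B → ( B )]
((B)BB) => (((B))BB)   [B → ( B )]
(((B))BB) => (((BB))BB)   [B → B B]
(((BB))BB) => ((((B)B))BB)   [B → ( B )]
((((B)B))BB) => (((()B))BB)   [B → epsilon]
(((()B))BB) => (((()(B)))BB)   [B → ( B )]
(((()(B)))BB) => (((()()))BB)   [B → epsilon]
(((()()))BB) => (((()()))B)   [B → epsilon]
(((()()))B) => (((()())))   [B → epsilon]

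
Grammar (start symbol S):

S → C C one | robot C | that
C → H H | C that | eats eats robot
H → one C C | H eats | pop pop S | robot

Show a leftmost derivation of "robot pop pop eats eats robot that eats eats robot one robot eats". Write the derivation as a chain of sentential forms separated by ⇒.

S ⇒ robot C ⇒ robot H H ⇒ robot pop pop S H ⇒ robot pop pop C C one H ⇒ robot pop pop C that C one H ⇒ robot pop pop eats eats robot that C one H ⇒ robot pop pop eats eats robot that eats eats robot one H ⇒ robot pop pop eats eats robot that eats eats robot one H eats ⇒ robot pop pop eats eats robot that eats eats robot one robot eats

S ⇒ robot C   [S → robot C]
robot C ⇒ robot H H   [C → H H]
robot H H ⇒ robot pop pop S H   [H → pop pop S]
robot pop pop S H ⇒ robot pop pop C C one H   [S → C C one]
robot pop pop C C one H ⇒ robot pop pop C that C one H   [C → C that]
robot pop pop C that C one H ⇒ robot pop pop eats eats robot that C one H   [C → eats eats robot]
robot pop pop eats eats robot that C one H ⇒ robot pop pop eats eats robot that eats eats robot one H   [C → eats eats robot]
robot pop pop eats eats robot that eats eats robot one H ⇒ robot pop pop eats eats robot that eats eats robot one H eats   [H → H eats]
robot pop pop eats eats robot that eats eats robot one H eats ⇒ robot pop pop eats eats robot that eats eats robot one robot eats   [H → robot]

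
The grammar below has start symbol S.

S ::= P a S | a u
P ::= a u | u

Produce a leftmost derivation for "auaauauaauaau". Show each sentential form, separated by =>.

S=>PaS=>auaS=>auaPaS=>auaauaS=>auaauaPaS=>auaauauaS=>auaauauaPaS=>auaauauaauaS=>auaauauaauaau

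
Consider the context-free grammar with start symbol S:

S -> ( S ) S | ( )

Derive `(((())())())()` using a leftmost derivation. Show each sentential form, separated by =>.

S => (S)S   [S -> ( S ) S]
(S)S => ((S)S)S   [S -> ( S ) S]
((S)S)S => (((S)S)S)S   [S -> ( S ) S]
(((S)S)S)S => (((())S)S)S   [S -> ( )]
(((())S)S)S => (((())())S)S   [S -> ( )]
(((())())S)S => (((())())())S   [S -> ( )]
(((())())())S => (((())())())()   [S -> ( )]

S => (S)S => ((S)S)S => (((S)S)S)S => (((())S)S)S => (((())())S)S => (((())())())S => (((())())())()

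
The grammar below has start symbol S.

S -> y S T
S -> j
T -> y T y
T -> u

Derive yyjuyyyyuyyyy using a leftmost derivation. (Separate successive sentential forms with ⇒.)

S ⇒ yST ⇒ yySTT ⇒ yyjTT ⇒ yyjuT ⇒ yyjuyTy ⇒ yyjuyyTyy ⇒ yyjuyyyTyyy ⇒ yyjuyyyyTyyyy ⇒ yyjuyyyyuyyyy

S ⇒ yST   [S -> y S T]
yST ⇒ yySTT   [S -> y S T]
yySTT ⇒ yyjTT   [S -> j]
yyjTT ⇒ yyjuT   [T -> u]
yyjuT ⇒ yyjuyTy   [T -> y T y]
yyjuyTy ⇒ yyjuyyTyy   [T -> y T y]
yyjuyyTyy ⇒ yyjuyyyTyyy   [T -> y T y]
yyjuyyyTyyy ⇒ yyjuyyyyTyyyy   [T -> y T y]
yyjuyyyyTyyyy ⇒ yyjuyyyyuyyyy   [T -> u]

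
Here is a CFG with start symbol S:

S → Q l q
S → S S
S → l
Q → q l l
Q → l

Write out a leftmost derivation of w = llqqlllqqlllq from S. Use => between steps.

S=>SS=>SSS=>QlqSS=>llqSS=>llqQlqS=>llqqlllqS=>llqqlllqQlq=>llqqlllqqlllq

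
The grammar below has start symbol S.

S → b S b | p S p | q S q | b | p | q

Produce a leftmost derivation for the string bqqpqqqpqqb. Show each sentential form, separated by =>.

S => bSb => bqSqb => bqqSqqb => bqqpSpqqb => bqqpqSqpqqb => bqqpqqqpqqb

S => bSb   [S → b S b]
bSb => bqSqb   [S → q S q]
bqSqb => bqqSqqb   [S → q S q]
bqqSqqb => bqqpSpqqb   [S → p S p]
bqqpSpqqb => bqqpqSqpqqb   [S → q S q]
bqqpqSqpqqb => bqqpqqqpqqb   [S → q]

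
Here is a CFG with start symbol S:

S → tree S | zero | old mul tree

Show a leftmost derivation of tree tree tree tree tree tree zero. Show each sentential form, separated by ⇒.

S ⇒ tree S ⇒ tree tree S ⇒ tree tree tree S ⇒ tree tree tree tree S ⇒ tree tree tree tree tree S ⇒ tree tree tree tree tree tree S ⇒ tree tree tree tree tree tree zero

S ⇒ tree S   [S → tree S]
tree S ⇒ tree tree S   [S → tree S]
tree tree S ⇒ tree tree tree S   [S → tree S]
tree tree tree S ⇒ tree tree tree tree S   [S → tree S]
tree tree tree tree S ⇒ tree tree tree tree tree S   [S → tree S]
tree tree tree tree tree S ⇒ tree tree tree tree tree tree S   [S → tree S]
tree tree tree tree tree tree S ⇒ tree tree tree tree tree tree zero   [S → zero]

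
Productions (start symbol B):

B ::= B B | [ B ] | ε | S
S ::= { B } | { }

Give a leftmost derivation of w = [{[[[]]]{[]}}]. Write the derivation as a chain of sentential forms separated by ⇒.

B ⇒ [B] ⇒ [S] ⇒ [{B}] ⇒ [{BB}] ⇒ [{[B]B}] ⇒ [{[[B]]B}] ⇒ [{[[[B]]]B}] ⇒ [{[[[]]]B}] ⇒ [{[[[]]]BB}] ⇒ [{[[[]]]SB}] ⇒ [{[[[]]]{B}B}] ⇒ [{[[[]]]{[B]}B}] ⇒ [{[[[]]]{[]}B}] ⇒ [{[[[]]]{[]}}]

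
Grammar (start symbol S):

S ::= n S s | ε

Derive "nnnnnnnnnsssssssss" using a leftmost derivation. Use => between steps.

S => nSs   [S ::= n S s]
nSs => nnSss   [S ::= n S s]
nnSss => nnnSsss   [S ::= n S s]
nnnSsss => nnnnSssss   [S ::= n S s]
nnnnSssss => nnnnnSsssss   [S ::= n S s]
nnnnnSsssss => nnnnnnSssssss   [S ::= n S s]
nnnnnnSssssss => nnnnnnnSsssssss   [S ::= n S s]
nnnnnnnSsssssss => nnnnnnnnSssssssss   [S ::= n S s]
nnnnnnnnSssssssss => nnnnnnnnnSsssssssss   [S ::= n S s]
nnnnnnnnnSsssssssss => nnnnnnnnnsssssssss   [S ::= ε]

S=>nSs=>nnSss=>nnnSsss=>nnnnSssss=>nnnnnSsssss=>nnnnnnSssssss=>nnnnnnnSsssssss=>nnnnnnnnSssssssss=>nnnnnnnnnSsssssssss=>nnnnnnnnnsssssssss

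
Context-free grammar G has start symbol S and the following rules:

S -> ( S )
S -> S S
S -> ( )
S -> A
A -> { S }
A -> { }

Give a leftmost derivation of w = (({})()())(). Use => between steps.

S => SS => (S)S => (SS)S => (SSS)S => ((S)SS)S => ((A)SS)S => (({})SS)S => (({})()S)S => (({})()())S => (({})()())()

S => SS   [S -> S S]
SS => (S)S   [S -> ( S )]
(S)S => (SS)S   [S -> S S]
(SS)S => (SSS)S   [S -> S S]
(SSS)S => ((S)SS)S   [S -> ( S )]
((S)SS)S => ((A)SS)S   [S -> A]
((A)SS)S => (({})SS)S   [A -> { }]
(({})SS)S => (({})()S)S   [S -> ( )]
(({})()S)S => (({})()())S   [S -> ( )]
(({})()())S => (({})()())()   [S -> ( )]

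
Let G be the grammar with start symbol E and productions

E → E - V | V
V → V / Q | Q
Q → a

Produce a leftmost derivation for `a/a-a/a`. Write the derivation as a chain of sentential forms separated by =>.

E => E-V => V-V => V/Q-V => Q/Q-V => a/Q-V => a/a-V => a/a-V/Q => a/a-Q/Q => a/a-a/Q => a/a-a/a

E => E-V   [E → E - V]
E-V => V-V   [E → V]
V-V => V/Q-V   [V → V / Q]
V/Q-V => Q/Q-V   [V → Q]
Q/Q-V => a/Q-V   [Q → a]
a/Q-V => a/a-V   [Q → a]
a/a-V => a/a-V/Q   [V → V / Q]
a/a-V/Q => a/a-Q/Q   [V → Q]
a/a-Q/Q => a/a-a/Q   [Q → a]
a/a-a/Q => a/a-a/a   [Q → a]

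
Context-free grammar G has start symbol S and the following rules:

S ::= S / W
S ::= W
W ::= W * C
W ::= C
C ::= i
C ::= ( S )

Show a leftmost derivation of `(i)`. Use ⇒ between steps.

S ⇒ W ⇒ C ⇒ (S) ⇒ (W) ⇒ (C) ⇒ (i)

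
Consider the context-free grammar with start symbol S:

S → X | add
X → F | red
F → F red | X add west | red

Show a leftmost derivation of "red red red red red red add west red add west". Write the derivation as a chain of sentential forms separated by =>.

S => X => F => X add west => F add west => F red add west => X add west red add west => F add west red add west => F red add west red add west => F red red add west red add west => F red red red add west red add west => F red red red red add west red add west => F red red red red red add west red add west => red red red red red red add west red add west

S => X   [S → X]
X => F   [X → F]
F => X add west   [F → X add west]
X add west => F add west   [X → F]
F add west => F red add west   [F → F red]
F red add west => X add west red add west   [F → X add west]
X add west red add west => F add west red add west   [X → F]
F add west red add west => F red add west red add west   [F → F red]
F red add west red add west => F red red add west red add west   [F → F red]
F red red add west red add west => F red red red add west red add west   [F → F red]
F red red red add west red add west => F red red red red add west red add west   [F → F red]
F red red red red add west red add west => F red red red red red add west red add west   [F → F red]
F red red red red red add west red add west => red red red red red red add west red add west   [F → red]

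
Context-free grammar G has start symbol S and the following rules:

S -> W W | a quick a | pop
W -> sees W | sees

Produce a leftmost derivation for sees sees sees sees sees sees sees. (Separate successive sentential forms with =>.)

S => W W => sees W W => sees sees W W => sees sees sees W W => sees sees sees sees W W => sees sees sees sees sees W => sees sees sees sees sees sees W => sees sees sees sees sees sees sees

S => W W   [S -> W W]
W W => sees W W   [W -> sees W]
sees W W => sees sees W W   [W -> sees W]
sees sees W W => sees sees sees W W   [W -> sees W]
sees sees sees W W => sees sees sees sees W W   [W -> sees W]
sees sees sees sees W W => sees sees sees sees sees W   [W -> sees]
sees sees sees sees sees W => sees sees sees sees sees sees W   [W -> sees W]
sees sees sees sees sees sees W => sees sees sees sees sees sees sees   [W -> sees]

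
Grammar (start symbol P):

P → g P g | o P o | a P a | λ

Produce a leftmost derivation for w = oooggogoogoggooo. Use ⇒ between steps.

P ⇒ oPo   [P → o P o]
oPo ⇒ ooPoo   [P → o P o]
ooPoo ⇒ oooPooo   [P → o P o]
oooPooo ⇒ ooogPgooo   [P → g P g]
ooogPgooo ⇒ oooggPggooo   [P → g P g]
oooggPggooo ⇒ oooggoPoggooo   [P → o P o]
oooggoPoggooo ⇒ oooggogPgoggooo   [P → g P g]
oooggogPgoggooo ⇒ oooggogoPogoggooo   [P → o P o]
oooggogoPogoggooo ⇒ oooggogoogoggooo   [P → λ]

P ⇒ oPo ⇒ ooPoo ⇒ oooPooo ⇒ ooogPgooo ⇒ oooggPggooo ⇒ oooggoPoggooo ⇒ oooggogPgoggooo ⇒ oooggogoPogoggooo ⇒ oooggogoogoggooo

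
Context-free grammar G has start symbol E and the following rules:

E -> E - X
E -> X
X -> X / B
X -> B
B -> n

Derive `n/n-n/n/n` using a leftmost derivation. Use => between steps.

E => E-X => X-X => X/B-X => B/B-X => n/B-X => n/n-X => n/n-X/B => n/n-X/B/B => n/n-B/B/B => n/n-n/B/B => n/n-n/n/B => n/n-n/n/n

E => E-X   [E -> E - X]
E-X => X-X   [E -> X]
X-X => X/B-X   [X -> X / B]
X/B-X => B/B-X   [X -> B]
B/B-X => n/B-X   [B -> n]
n/B-X => n/n-X   [B -> n]
n/n-X => n/n-X/B   [X -> X / B]
n/n-X/B => n/n-X/B/B   [X -> X / B]
n/n-X/B/B => n/n-B/B/B   [X -> B]
n/n-B/B/B => n/n-n/B/B   [B -> n]
n/n-n/B/B => n/n-n/n/B   [B -> n]
n/n-n/n/B => n/n-n/n/n   [B -> n]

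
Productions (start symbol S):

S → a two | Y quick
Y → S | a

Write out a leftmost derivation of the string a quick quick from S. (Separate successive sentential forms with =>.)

S => Y quick   [S → Y quick]
Y quick => S quick   [Y → S]
S quick => Y quick quick   [S → Y quick]
Y quick quick => a quick quick   [Y → a]

S => Y quick => S quick => Y quick quick => a quick quick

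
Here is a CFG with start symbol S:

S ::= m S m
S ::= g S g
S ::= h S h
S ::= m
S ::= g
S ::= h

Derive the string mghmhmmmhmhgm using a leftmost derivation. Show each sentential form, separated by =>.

S=>mSm=>mgSgm=>mghShgm=>mghmSmhgm=>mghmhShmhgm=>mghmhmSmhmhgm=>mghmhmmmhmhgm

S => mSm   [S ::= m S m]
mSm => mgSgm   [S ::= g S g]
mgSgm => mghShgm   [S ::= h S h]
mghShgm => mghmSmhgm   [S ::= m S m]
mghmSmhgm => mghmhShmhgm   [S ::= h S h]
mghmhShmhgm => mghmhmSmhmhgm   [S ::= m S m]
mghmhmSmhmhgm => mghmhmmmhmhgm   [S ::= m]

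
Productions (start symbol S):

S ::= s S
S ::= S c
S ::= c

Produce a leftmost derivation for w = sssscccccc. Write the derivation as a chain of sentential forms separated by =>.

S => sS => sSc => sScc => ssScc => ssSccc => sssSccc => sssScccc => ssssScccc => ssssSccccc => sssscccccc

S => sS   [S ::= s S]
sS => sSc   [S ::= S c]
sSc => sScc   [S ::= S c]
sScc => ssScc   [S ::= s S]
ssScc => ssSccc   [S ::= S c]
ssSccc => sssSccc   [S ::= s S]
sssSccc => sssScccc   [S ::= S c]
sssScccc => ssssScccc   [S ::= s S]
ssssScccc => ssssSccccc   [S ::= S c]
ssssSccccc => sssscccccc   [S ::= c]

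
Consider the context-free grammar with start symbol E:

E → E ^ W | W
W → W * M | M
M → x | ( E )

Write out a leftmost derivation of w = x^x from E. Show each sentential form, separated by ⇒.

E ⇒ E^W ⇒ W^W ⇒ M^W ⇒ x^W ⇒ x^M ⇒ x^x

E ⇒ E^W   [E → E ^ W]
E^W ⇒ W^W   [E → W]
W^W ⇒ M^W   [W → M]
M^W ⇒ x^W   [M → x]
x^W ⇒ x^M   [W → M]
x^M ⇒ x^x   [M → x]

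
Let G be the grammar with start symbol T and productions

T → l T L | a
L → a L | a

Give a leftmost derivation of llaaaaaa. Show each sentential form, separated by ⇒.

T ⇒ lTL ⇒ llTLL ⇒ llaLL ⇒ llaaLL ⇒ llaaaLL ⇒ llaaaaLL ⇒ llaaaaaL ⇒ llaaaaaa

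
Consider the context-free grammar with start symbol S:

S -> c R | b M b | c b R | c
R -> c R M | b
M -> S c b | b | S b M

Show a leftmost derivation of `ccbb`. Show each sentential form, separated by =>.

S => cR   [S -> c R]
cR => ccRM   [R -> c R M]
ccRM => ccbM   [R -> b]
ccbM => ccbb   [M -> b]

S => cR => ccRM => ccbM => ccbb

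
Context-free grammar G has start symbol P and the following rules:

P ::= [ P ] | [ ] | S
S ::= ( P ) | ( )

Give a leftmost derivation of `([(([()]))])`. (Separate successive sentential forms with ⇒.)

P ⇒ S ⇒ (P) ⇒ ([P]) ⇒ ([S]) ⇒ ([(P)]) ⇒ ([(S)]) ⇒ ([((P))]) ⇒ ([(([P]))]) ⇒ ([(([S]))]) ⇒ ([(([()]))])

P ⇒ S   [P ::= S]
S ⇒ (P)   [S ::= ( P )]
(P) ⇒ ([P])   [P ::= [ P ]]
([P]) ⇒ ([S])   [P ::= S]
([S]) ⇒ ([(P)])   [S ::= ( P )]
([(P)]) ⇒ ([(S)])   [P ::= S]
([(S)]) ⇒ ([((P))])   [S ::= ( P )]
([((P))]) ⇒ ([(([P]))])   [P ::= [ P ]]
([(([P]))]) ⇒ ([(([S]))])   [P ::= S]
([(([S]))]) ⇒ ([(([()]))])   [S ::= ( )]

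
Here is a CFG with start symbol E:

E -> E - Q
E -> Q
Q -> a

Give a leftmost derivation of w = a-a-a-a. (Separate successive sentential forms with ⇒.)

E ⇒ E-Q   [E -> E - Q]
E-Q ⇒ E-Q-Q   [E -> E - Q]
E-Q-Q ⇒ E-Q-Q-Q   [E -> E - Q]
E-Q-Q-Q ⇒ Q-Q-Q-Q   [E -> Q]
Q-Q-Q-Q ⇒ a-Q-Q-Q   [Q -> a]
a-Q-Q-Q ⇒ a-a-Q-Q   [Q -> a]
a-a-Q-Q ⇒ a-a-a-Q   [Q -> a]
a-a-a-Q ⇒ a-a-a-a   [Q -> a]

E⇒E-Q⇒E-Q-Q⇒E-Q-Q-Q⇒Q-Q-Q-Q⇒a-Q-Q-Q⇒a-a-Q-Q⇒a-a-a-Q⇒a-a-a-a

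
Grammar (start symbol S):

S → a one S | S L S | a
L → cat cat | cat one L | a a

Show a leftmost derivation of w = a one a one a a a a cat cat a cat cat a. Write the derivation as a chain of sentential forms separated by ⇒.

S ⇒ a one S   [S → a one S]
a one S ⇒ a one S L S   [S → S L S]
a one S L S ⇒ a one S L S L S   [S → S L S]
a one S L S L S ⇒ a one a one S L S L S   [S → a one S]
a one a one S L S L S ⇒ a one a one S L S L S L S   [S → S L S]
a one a one S L S L S L S ⇒ a one a one a L S L S L S   [S → a]
a one a one a L S L S L S ⇒ a one a one a a a S L S L S   [L → a a]
a one a one a a a S L S L S ⇒ a one a one a a a a L S L S   [S → a]
a one a one a a a a L S L S ⇒ a one a one a a a a cat cat S L S   [L → cat cat]
a one a one a a a a cat cat S L S ⇒ a one a one a a a a cat cat a L S   [S → a]
a one a one a a a a cat cat a L S ⇒ a one a one a a a a cat cat a cat cat S   [L → cat cat]
a one a one a a a a cat cat a cat cat S ⇒ a one a one a a a a cat cat a cat cat a   [S → a]

S ⇒ a one S ⇒ a one S L S ⇒ a one S L S L S ⇒ a one a one S L S L S ⇒ a one a one S L S L S L S ⇒ a one a one a L S L S L S ⇒ a one a one a a a S L S L S ⇒ a one a one a a a a L S L S ⇒ a one a one a a a a cat cat S L S ⇒ a one a one a a a a cat cat a L S ⇒ a one a one a a a a cat cat a cat cat S ⇒ a one a one a a a a cat cat a cat cat a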